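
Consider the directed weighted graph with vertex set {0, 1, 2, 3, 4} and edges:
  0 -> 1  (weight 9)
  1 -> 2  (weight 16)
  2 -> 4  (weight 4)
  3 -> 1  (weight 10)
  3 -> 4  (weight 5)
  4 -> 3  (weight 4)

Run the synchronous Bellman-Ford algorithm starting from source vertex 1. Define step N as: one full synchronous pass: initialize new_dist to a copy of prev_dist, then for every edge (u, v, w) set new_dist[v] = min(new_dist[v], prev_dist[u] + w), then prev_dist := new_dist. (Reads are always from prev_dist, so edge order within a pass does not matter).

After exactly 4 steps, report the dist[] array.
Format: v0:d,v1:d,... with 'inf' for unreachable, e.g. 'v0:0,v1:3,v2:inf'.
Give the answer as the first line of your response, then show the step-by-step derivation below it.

v0:inf,v1:0,v2:16,v3:24,v4:20

step 1: dist = v0:inf,v1:0,v2:16,v3:inf,v4:inf
step 2: dist = v0:inf,v1:0,v2:16,v3:inf,v4:20
step 3: dist = v0:inf,v1:0,v2:16,v3:24,v4:20
step 4: dist = v0:inf,v1:0,v2:16,v3:24,v4:20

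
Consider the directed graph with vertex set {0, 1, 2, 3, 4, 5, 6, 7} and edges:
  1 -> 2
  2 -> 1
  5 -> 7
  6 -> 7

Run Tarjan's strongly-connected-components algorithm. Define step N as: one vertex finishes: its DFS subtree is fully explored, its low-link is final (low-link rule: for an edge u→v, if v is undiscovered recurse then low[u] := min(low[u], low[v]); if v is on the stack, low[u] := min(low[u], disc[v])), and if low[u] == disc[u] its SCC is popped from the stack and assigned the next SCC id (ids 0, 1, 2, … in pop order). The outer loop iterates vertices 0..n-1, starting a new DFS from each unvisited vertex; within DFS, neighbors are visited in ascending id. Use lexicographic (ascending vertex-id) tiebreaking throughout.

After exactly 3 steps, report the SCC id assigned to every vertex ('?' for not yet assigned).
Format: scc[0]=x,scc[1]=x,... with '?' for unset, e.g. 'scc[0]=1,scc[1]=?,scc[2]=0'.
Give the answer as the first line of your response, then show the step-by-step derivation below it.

scc[0]=0,scc[1]=1,scc[2]=1,scc[3]=?,scc[4]=?,scc[5]=?,scc[6]=?,scc[7]=?

step 1: low=(low[0]=0,low[1]=?,low[2]=?,low[3]=?,low[4]=?,low[5]=?,low[6]=?,low[7]=?); scc=(scc[0]=0,scc[1]=?,scc[2]=?,scc[3]=?,scc[4]=?,scc[5]=?,scc[6]=?,scc[7]=?)
step 2: low=(low[0]=0,low[1]=1,low[2]=1,low[3]=?,low[4]=?,low[5]=?,low[6]=?,low[7]=?); scc=(scc[0]=0,scc[1]=?,scc[2]=?,scc[3]=?,scc[4]=?,scc[5]=?,scc[6]=?,scc[7]=?)
step 3: low=(low[0]=0,low[1]=1,low[2]=1,low[3]=?,low[4]=?,low[5]=?,low[6]=?,low[7]=?); scc=(scc[0]=0,scc[1]=1,scc[2]=1,scc[3]=?,scc[4]=?,scc[5]=?,scc[6]=?,scc[7]=?)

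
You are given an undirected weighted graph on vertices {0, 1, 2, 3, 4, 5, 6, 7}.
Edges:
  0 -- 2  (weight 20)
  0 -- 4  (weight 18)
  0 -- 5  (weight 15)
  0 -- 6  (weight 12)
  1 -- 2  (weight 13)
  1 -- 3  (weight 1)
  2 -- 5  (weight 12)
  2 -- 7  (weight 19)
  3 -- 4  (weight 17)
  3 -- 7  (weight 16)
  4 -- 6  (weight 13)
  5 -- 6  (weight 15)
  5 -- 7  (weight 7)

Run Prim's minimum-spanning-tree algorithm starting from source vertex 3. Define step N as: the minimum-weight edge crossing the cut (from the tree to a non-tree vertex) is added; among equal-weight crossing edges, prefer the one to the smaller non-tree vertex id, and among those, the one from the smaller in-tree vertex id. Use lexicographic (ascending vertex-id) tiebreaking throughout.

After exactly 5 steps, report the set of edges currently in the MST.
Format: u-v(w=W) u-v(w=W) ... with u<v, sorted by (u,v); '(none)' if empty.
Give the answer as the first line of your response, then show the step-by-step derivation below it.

0-5(w=15) 1-2(w=13) 1-3(w=1) 2-5(w=12) 5-7(w=7)

step 1: add edge 1-3 (w=1); MST = {1-3(w=1)}
step 2: add edge 1-2 (w=13); MST = {1-2(w=13) 1-3(w=1)}
step 3: add edge 2-5 (w=12); MST = {1-2(w=13) 1-3(w=1) 2-5(w=12)}
step 4: add edge 5-7 (w=7); MST = {1-2(w=13) 1-3(w=1) 2-5(w=12) 5-7(w=7)}
step 5: add edge 0-5 (w=15); MST = {0-5(w=15) 1-2(w=13) 1-3(w=1) 2-5(w=12) 5-7(w=7)}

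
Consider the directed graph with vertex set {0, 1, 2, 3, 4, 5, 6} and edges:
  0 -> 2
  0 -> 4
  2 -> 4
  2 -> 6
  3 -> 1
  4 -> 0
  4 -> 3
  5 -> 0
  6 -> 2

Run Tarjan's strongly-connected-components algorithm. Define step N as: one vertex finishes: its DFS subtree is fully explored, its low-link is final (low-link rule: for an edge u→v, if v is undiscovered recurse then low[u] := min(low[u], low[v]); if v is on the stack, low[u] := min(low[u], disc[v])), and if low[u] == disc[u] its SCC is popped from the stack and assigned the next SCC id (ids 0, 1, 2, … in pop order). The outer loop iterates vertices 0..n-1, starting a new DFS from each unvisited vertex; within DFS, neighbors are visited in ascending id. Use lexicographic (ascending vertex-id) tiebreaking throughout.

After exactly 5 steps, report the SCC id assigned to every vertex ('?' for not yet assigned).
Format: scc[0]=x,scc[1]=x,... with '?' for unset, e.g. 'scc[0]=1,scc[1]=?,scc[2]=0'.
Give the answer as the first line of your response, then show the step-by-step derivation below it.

scc[0]=?,scc[1]=0,scc[2]=?,scc[3]=1,scc[4]=?,scc[5]=?,scc[6]=?

step 1: low=(low[0]=0,low[1]=4,low[2]=1,low[3]=3,low[4]=0,low[5]=?,low[6]=?); scc=(scc[0]=?,scc[1]=0,scc[2]=?,scc[3]=?,scc[4]=?,scc[5]=?,scc[6]=?)
step 2: low=(low[0]=0,low[1]=4,low[2]=1,low[3]=3,low[4]=0,low[5]=?,low[6]=?); scc=(scc[0]=?,scc[1]=0,scc[2]=?,scc[3]=1,scc[4]=?,scc[5]=?,scc[6]=?)
step 3: low=(low[0]=0,low[1]=4,low[2]=1,low[3]=3,low[4]=0,low[5]=?,low[6]=?); scc=(scc[0]=?,scc[1]=0,scc[2]=?,scc[3]=1,scc[4]=?,scc[5]=?,scc[6]=?)
step 4: low=(low[0]=0,low[1]=4,low[2]=0,low[3]=3,low[4]=0,low[5]=?,low[6]=1); scc=(scc[0]=?,scc[1]=0,scc[2]=?,scc[3]=1,scc[4]=?,scc[5]=?,scc[6]=?)
step 5: low=(low[0]=0,low[1]=4,low[2]=0,low[3]=3,low[4]=0,low[5]=?,low[6]=1); scc=(scc[0]=?,scc[1]=0,scc[2]=?,scc[3]=1,scc[4]=?,scc[5]=?,scc[6]=?)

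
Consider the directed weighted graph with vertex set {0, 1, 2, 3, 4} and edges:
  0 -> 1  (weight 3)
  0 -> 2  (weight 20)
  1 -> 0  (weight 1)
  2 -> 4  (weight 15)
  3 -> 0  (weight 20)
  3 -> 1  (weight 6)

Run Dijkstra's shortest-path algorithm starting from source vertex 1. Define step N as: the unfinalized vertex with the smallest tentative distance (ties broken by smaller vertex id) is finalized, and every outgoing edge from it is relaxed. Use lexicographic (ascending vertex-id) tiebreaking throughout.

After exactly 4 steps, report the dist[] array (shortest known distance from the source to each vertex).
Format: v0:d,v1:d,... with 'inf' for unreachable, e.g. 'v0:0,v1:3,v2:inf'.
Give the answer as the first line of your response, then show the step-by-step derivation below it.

v0:1,v1:0,v2:21,v3:inf,v4:36

step 1: dist = v0:1,v1:0,v2:inf,v3:inf,v4:inf
step 2: dist = v0:1,v1:0,v2:21,v3:inf,v4:inf
step 3: dist = v0:1,v1:0,v2:21,v3:inf,v4:36
step 4: dist = v0:1,v1:0,v2:21,v3:inf,v4:36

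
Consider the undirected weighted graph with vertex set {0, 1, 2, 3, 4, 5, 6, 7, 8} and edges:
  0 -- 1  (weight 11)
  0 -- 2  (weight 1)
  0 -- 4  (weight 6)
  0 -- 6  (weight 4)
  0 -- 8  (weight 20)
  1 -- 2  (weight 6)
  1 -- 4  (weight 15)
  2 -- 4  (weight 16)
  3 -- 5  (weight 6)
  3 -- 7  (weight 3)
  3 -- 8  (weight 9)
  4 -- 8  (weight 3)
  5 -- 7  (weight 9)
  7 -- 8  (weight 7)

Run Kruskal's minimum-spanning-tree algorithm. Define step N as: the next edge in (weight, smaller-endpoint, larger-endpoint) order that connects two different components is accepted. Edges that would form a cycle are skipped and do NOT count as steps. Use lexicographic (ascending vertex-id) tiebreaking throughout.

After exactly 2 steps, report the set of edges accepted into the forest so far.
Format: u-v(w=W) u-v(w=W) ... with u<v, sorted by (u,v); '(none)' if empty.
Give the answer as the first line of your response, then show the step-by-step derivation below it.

0-2(w=1) 3-7(w=3)

step 1: add edge 0-2 (w=1); MST = {0-2(w=1)}
step 2: add edge 3-7 (w=3); MST = {0-2(w=1) 3-7(w=3)}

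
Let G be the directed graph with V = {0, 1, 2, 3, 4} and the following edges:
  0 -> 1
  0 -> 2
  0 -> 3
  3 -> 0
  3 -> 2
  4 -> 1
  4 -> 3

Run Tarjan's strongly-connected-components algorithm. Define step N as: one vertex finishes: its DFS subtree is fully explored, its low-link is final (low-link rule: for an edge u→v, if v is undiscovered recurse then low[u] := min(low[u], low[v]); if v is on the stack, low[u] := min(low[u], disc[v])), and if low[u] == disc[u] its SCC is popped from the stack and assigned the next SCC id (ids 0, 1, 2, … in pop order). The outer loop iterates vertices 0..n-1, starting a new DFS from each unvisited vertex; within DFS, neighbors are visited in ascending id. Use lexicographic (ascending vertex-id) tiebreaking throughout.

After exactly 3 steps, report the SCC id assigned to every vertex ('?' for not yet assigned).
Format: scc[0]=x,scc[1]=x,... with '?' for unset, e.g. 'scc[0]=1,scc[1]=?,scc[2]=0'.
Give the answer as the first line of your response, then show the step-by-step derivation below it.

scc[0]=?,scc[1]=0,scc[2]=1,scc[3]=?,scc[4]=?

step 1: low=(low[0]=0,low[1]=1,low[2]=?,low[3]=?,low[4]=?); scc=(scc[0]=?,scc[1]=0,scc[2]=?,scc[3]=?,scc[4]=?)
step 2: low=(low[0]=0,low[1]=1,low[2]=2,low[3]=?,low[4]=?); scc=(scc[0]=?,scc[1]=0,scc[2]=1,scc[3]=?,scc[4]=?)
step 3: low=(low[0]=0,low[1]=1,low[2]=2,low[3]=0,low[4]=?); scc=(scc[0]=?,scc[1]=0,scc[2]=1,scc[3]=?,scc[4]=?)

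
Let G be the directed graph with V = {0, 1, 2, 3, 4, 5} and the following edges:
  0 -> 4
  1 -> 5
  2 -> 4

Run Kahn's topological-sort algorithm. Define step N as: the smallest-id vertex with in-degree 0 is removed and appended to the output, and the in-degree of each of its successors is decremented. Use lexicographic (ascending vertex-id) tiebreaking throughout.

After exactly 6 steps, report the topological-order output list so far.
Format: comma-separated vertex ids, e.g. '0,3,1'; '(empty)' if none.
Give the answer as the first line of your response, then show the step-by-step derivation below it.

0,1,2,3,4,5

step 1: output 0; order=[0]; indeg=(0,0,0,0,1,1)
step 2: output 1; order=[0,1]; indeg=(0,0,0,0,1,0)
step 3: output 2; order=[0,1,2]; indeg=(0,0,0,0,0,0)
step 4: output 3; order=[0,1,2,3]; indeg=(0,0,0,0,0,0)
step 5: output 4; order=[0,1,2,3,4]; indeg=(0,0,0,0,0,0)
step 6: output 5; order=[0,1,2,3,4,5]; indeg=(0,0,0,0,0,0)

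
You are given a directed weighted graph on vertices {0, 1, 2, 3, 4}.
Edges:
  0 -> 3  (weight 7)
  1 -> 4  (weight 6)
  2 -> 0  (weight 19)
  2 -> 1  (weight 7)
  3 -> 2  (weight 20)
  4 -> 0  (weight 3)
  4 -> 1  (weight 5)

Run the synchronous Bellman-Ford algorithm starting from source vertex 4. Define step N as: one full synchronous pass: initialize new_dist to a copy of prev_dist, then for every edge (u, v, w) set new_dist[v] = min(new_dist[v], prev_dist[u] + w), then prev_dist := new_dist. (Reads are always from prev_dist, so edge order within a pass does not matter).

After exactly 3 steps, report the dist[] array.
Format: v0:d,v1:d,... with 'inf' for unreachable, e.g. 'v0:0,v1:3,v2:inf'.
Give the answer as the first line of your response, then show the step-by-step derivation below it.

v0:3,v1:5,v2:30,v3:10,v4:0

step 1: dist = v0:3,v1:5,v2:inf,v3:inf,v4:0
step 2: dist = v0:3,v1:5,v2:inf,v3:10,v4:0
step 3: dist = v0:3,v1:5,v2:30,v3:10,v4:0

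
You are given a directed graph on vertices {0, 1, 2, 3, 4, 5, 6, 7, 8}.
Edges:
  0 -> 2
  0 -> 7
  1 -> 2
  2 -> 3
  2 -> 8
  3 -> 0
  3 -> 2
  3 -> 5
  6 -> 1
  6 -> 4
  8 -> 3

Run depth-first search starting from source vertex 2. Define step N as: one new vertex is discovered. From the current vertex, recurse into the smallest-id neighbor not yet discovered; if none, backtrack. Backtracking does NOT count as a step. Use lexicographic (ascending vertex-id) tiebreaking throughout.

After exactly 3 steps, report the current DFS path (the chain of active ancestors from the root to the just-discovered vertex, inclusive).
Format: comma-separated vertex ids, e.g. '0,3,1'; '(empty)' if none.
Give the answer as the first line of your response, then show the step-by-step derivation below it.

2,3,0

step 1: discover 2; path=2; order=2
step 2: discover 3; path=2>3; order=2,3
step 3: discover 0; path=2>3>0; order=2,3,0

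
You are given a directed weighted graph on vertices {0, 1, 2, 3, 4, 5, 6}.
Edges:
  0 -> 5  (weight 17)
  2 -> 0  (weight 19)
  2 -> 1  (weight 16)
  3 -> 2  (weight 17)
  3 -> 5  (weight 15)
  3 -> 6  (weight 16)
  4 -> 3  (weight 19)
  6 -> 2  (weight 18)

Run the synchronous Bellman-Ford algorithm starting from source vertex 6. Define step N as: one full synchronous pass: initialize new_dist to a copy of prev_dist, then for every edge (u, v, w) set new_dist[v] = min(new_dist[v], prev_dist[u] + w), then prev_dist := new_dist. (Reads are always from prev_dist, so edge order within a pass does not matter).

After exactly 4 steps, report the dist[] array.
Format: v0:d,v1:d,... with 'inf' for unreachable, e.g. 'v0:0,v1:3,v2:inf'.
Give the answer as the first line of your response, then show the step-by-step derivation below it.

v0:37,v1:34,v2:18,v3:inf,v4:inf,v5:54,v6:0

step 1: dist = v0:inf,v1:inf,v2:18,v3:inf,v4:inf,v5:inf,v6:0
step 2: dist = v0:37,v1:34,v2:18,v3:inf,v4:inf,v5:inf,v6:0
step 3: dist = v0:37,v1:34,v2:18,v3:inf,v4:inf,v5:54,v6:0
step 4: dist = v0:37,v1:34,v2:18,v3:inf,v4:inf,v5:54,v6:0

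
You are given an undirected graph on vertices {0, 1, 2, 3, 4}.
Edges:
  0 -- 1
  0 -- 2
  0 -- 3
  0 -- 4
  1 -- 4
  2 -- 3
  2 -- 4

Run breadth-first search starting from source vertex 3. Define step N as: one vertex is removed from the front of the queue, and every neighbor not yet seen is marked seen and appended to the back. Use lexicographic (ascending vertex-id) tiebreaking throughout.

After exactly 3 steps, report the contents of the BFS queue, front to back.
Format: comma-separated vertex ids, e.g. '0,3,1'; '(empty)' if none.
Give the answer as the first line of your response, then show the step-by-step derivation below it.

1,4

step 1: dequeue 3; queue=[0,2]; order=3
step 2: dequeue 0; queue=[2,1,4]; order=3,0
step 3: dequeue 2; queue=[1,4]; order=3,0,2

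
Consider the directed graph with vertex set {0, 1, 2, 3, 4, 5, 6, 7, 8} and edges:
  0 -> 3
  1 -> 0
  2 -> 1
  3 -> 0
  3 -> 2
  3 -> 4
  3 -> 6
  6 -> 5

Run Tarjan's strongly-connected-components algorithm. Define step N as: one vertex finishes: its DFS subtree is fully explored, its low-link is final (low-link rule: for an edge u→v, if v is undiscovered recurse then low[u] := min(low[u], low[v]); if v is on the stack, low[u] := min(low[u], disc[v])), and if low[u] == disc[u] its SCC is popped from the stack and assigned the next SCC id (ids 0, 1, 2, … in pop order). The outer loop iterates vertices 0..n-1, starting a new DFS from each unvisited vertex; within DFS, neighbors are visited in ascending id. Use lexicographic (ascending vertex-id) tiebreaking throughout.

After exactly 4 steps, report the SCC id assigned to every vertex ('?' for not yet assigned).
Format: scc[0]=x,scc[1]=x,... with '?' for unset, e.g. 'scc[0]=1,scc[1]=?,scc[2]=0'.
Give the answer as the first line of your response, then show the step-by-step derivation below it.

scc[0]=?,scc[1]=?,scc[2]=?,scc[3]=?,scc[4]=0,scc[5]=1,scc[6]=?,scc[7]=?,scc[8]=?

step 1: low=(low[0]=0,low[1]=0,low[2]=2,low[3]=0,low[4]=?,low[5]=?,low[6]=?,low[7]=?,low[8]=?); scc=(scc[0]=?,scc[1]=?,scc[2]=?,scc[3]=?,scc[4]=?,scc[5]=?,scc[6]=?,scc[7]=?,scc[8]=?)
step 2: low=(low[0]=0,low[1]=0,low[2]=0,low[3]=0,low[4]=?,low[5]=?,low[6]=?,low[7]=?,low[8]=?); scc=(scc[0]=?,scc[1]=?,scc[2]=?,scc[3]=?,scc[4]=?,scc[5]=?,scc[6]=?,scc[7]=?,scc[8]=?)
step 3: low=(low[0]=0,low[1]=0,low[2]=0,low[3]=0,low[4]=4,low[5]=?,low[6]=?,low[7]=?,low[8]=?); scc=(scc[0]=?,scc[1]=?,scc[2]=?,scc[3]=?,scc[4]=0,scc[5]=?,scc[6]=?,scc[7]=?,scc[8]=?)
step 4: low=(low[0]=0,low[1]=0,low[2]=0,low[3]=0,low[4]=4,low[5]=6,low[6]=5,low[7]=?,low[8]=?); scc=(scc[0]=?,scc[1]=?,scc[2]=?,scc[3]=?,scc[4]=0,scc[5]=1,scc[6]=?,scc[7]=?,scc[8]=?)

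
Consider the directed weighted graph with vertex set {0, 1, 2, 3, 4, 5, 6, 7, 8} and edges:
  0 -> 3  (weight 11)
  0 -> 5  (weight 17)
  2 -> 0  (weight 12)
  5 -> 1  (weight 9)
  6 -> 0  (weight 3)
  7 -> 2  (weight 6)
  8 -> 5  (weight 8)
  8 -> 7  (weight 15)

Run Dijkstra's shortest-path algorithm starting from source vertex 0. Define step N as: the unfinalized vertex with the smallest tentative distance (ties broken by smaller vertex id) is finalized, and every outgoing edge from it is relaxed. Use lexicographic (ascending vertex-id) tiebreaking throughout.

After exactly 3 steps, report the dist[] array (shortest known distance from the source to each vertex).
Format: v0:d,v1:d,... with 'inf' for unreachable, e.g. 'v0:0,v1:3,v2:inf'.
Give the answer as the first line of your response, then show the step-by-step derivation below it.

v0:0,v1:26,v2:inf,v3:11,v4:inf,v5:17,v6:inf,v7:inf,v8:inf

step 1: dist = v0:0,v1:inf,v2:inf,v3:11,v4:inf,v5:17,v6:inf,v7:inf,v8:inf
step 2: dist = v0:0,v1:inf,v2:inf,v3:11,v4:inf,v5:17,v6:inf,v7:inf,v8:inf
step 3: dist = v0:0,v1:26,v2:inf,v3:11,v4:inf,v5:17,v6:inf,v7:inf,v8:inf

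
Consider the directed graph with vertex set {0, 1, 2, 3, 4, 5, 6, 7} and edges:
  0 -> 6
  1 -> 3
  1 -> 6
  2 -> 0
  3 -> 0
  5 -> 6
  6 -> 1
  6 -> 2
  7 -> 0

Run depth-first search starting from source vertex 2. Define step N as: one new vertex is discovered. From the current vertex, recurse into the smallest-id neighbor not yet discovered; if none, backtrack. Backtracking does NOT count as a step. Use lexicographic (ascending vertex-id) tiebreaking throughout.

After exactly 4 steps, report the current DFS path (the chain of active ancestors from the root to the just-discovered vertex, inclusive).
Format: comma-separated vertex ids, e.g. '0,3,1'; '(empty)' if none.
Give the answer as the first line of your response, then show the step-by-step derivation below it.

2,0,6,1

step 1: discover 2; path=2; order=2
step 2: discover 0; path=2>0; order=2,0
step 3: discover 6; path=2>0>6; order=2,0,6
step 4: discover 1; path=2>0>6>1; order=2,0,6,1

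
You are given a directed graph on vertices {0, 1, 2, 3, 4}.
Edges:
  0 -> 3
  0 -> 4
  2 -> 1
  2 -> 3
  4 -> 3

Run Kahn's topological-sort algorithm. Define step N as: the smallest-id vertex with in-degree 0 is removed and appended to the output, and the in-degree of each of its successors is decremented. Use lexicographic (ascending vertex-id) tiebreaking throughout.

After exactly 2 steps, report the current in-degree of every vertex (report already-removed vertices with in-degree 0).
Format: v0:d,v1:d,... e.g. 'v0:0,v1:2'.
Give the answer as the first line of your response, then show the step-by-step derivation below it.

v0:0,v1:0,v2:0,v3:1,v4:0

step 1: output 0; order=[0]; indeg=(0,1,0,2,0)
step 2: output 2; order=[0,2]; indeg=(0,0,0,1,0)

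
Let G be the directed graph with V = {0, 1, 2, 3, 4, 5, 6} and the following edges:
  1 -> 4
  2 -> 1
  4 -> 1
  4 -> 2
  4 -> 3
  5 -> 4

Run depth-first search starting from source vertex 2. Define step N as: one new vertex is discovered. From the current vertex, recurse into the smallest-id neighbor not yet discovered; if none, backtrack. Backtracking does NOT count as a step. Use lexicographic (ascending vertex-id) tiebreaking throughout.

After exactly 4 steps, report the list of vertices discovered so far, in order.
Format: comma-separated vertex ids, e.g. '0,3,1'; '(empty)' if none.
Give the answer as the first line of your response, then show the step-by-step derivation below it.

2,1,4,3

step 1: discover 2; path=2; order=2
step 2: discover 1; path=2>1; order=2,1
step 3: discover 4; path=2>1>4; order=2,1,4
step 4: discover 3; path=2>1>4>3; order=2,1,4,3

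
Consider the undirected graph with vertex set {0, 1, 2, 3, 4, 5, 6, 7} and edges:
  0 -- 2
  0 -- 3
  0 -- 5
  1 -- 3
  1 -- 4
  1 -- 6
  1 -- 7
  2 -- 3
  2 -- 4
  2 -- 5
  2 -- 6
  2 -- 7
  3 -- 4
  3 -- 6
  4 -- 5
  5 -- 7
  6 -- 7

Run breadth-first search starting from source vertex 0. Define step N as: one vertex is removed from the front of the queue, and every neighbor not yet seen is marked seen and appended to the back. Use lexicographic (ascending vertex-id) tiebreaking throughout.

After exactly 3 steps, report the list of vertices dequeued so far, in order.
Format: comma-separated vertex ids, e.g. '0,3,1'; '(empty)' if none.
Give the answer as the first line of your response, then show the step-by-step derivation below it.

0,2,3

step 1: dequeue 0; queue=[2,3,5]; order=0
step 2: dequeue 2; queue=[3,5,4,6,7]; order=0,2
step 3: dequeue 3; queue=[5,4,6,7,1]; order=0,2,3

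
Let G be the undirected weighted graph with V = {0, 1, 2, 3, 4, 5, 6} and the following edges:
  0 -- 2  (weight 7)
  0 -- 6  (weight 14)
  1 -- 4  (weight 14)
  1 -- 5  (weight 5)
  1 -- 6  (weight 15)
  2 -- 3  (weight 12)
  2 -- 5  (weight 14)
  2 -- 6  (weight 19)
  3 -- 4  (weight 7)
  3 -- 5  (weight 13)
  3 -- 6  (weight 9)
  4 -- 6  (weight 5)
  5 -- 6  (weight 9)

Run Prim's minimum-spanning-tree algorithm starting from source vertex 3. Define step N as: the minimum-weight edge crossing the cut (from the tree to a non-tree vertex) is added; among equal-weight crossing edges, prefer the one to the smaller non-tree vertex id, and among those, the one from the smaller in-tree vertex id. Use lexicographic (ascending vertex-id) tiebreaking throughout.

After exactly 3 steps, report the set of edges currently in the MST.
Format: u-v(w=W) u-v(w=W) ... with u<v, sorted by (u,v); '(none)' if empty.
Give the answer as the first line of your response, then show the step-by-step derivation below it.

3-4(w=7) 4-6(w=5) 5-6(w=9)

step 1: add edge 3-4 (w=7); MST = {3-4(w=7)}
step 2: add edge 4-6 (w=5); MST = {3-4(w=7) 4-6(w=5)}
step 3: add edge 5-6 (w=9); MST = {3-4(w=7) 4-6(w=5) 5-6(w=9)}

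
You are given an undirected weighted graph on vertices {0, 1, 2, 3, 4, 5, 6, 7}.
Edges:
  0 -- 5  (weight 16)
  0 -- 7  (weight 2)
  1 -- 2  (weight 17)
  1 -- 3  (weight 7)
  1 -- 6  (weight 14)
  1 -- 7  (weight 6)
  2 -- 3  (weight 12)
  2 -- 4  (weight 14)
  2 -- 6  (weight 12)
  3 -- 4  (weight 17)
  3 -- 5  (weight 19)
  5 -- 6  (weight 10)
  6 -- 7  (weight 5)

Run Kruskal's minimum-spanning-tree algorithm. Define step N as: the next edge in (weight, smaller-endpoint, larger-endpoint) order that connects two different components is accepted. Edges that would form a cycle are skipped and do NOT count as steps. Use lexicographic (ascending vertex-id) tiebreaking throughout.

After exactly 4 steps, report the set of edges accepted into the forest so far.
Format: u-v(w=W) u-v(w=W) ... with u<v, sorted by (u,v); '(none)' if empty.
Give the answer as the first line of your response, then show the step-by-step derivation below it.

0-7(w=2) 1-3(w=7) 1-7(w=6) 6-7(w=5)

step 1: add edge 0-7 (w=2); MST = {0-7(w=2)}
step 2: add edge 6-7 (w=5); MST = {0-7(w=2) 6-7(w=5)}
step 3: add edge 1-7 (w=6); MST = {0-7(w=2) 1-7(w=6) 6-7(w=5)}
step 4: add edge 1-3 (w=7); MST = {0-7(w=2) 1-3(w=7) 1-7(w=6) 6-7(w=5)}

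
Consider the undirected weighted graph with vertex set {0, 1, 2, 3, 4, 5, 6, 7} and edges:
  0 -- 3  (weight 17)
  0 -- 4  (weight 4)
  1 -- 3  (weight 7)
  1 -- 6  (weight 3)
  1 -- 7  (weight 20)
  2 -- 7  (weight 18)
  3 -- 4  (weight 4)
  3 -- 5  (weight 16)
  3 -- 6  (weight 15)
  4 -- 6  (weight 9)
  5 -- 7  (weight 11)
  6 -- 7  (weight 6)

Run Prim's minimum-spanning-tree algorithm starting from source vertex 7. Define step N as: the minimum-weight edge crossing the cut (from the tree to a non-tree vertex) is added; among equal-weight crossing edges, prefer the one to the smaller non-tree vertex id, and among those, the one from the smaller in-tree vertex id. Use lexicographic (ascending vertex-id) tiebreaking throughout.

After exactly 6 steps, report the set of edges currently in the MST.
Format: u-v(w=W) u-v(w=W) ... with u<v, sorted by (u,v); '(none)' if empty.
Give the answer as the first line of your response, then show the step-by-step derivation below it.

0-4(w=4) 1-3(w=7) 1-6(w=3) 3-4(w=4) 5-7(w=11) 6-7(w=6)

step 1: add edge 6-7 (w=6); MST = {6-7(w=6)}
step 2: add edge 1-6 (w=3); MST = {1-6(w=3) 6-7(w=6)}
step 3: add edge 1-3 (w=7); MST = {1-3(w=7) 1-6(w=3) 6-7(w=6)}
step 4: add edge 3-4 (w=4); MST = {1-3(w=7) 1-6(w=3) 3-4(w=4) 6-7(w=6)}
step 5: add edge 0-4 (w=4); MST = {0-4(w=4) 1-3(w=7) 1-6(w=3) 3-4(w=4) 6-7(w=6)}
step 6: add edge 5-7 (w=11); MST = {0-4(w=4) 1-3(w=7) 1-6(w=3) 3-4(w=4) 5-7(w=11) 6-7(w=6)}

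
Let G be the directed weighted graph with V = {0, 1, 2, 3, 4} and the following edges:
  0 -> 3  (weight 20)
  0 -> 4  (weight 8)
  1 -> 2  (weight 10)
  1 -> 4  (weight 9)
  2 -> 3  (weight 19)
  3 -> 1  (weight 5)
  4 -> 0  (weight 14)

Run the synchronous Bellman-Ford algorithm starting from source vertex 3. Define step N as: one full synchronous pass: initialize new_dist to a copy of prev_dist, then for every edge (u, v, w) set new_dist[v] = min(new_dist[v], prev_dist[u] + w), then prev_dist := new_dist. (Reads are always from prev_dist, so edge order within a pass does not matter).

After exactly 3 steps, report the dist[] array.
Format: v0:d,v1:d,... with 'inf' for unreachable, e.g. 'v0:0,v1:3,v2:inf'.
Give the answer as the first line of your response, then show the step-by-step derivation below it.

v0:28,v1:5,v2:15,v3:0,v4:14

step 1: dist = v0:inf,v1:5,v2:inf,v3:0,v4:inf
step 2: dist = v0:inf,v1:5,v2:15,v3:0,v4:14
step 3: dist = v0:28,v1:5,v2:15,v3:0,v4:14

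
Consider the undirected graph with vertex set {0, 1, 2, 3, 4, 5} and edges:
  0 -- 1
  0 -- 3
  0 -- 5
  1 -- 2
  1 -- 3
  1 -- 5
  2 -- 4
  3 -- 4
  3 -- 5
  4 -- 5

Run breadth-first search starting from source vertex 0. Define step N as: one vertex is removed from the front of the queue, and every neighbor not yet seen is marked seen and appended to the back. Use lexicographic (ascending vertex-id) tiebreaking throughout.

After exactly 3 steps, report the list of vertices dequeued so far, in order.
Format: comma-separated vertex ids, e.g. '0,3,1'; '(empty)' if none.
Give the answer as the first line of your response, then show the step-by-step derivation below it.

0,1,3

step 1: dequeue 0; queue=[1,3,5]; order=0
step 2: dequeue 1; queue=[3,5,2]; order=0,1
step 3: dequeue 3; queue=[5,2,4]; order=0,1,3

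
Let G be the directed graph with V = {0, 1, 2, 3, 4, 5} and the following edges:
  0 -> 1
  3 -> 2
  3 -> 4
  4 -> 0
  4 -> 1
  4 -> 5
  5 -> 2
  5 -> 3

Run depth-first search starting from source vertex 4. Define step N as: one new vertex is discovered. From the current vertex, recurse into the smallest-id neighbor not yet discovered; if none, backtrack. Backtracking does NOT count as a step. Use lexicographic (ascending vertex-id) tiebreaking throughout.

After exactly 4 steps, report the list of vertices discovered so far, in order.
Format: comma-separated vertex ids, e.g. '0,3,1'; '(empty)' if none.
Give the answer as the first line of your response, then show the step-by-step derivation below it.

4,0,1,5

step 1: discover 4; path=4; order=4
step 2: discover 0; path=4>0; order=4,0
step 3: discover 1; path=4>0>1; order=4,0,1
step 4: discover 5; path=4>5; order=4,0,1,5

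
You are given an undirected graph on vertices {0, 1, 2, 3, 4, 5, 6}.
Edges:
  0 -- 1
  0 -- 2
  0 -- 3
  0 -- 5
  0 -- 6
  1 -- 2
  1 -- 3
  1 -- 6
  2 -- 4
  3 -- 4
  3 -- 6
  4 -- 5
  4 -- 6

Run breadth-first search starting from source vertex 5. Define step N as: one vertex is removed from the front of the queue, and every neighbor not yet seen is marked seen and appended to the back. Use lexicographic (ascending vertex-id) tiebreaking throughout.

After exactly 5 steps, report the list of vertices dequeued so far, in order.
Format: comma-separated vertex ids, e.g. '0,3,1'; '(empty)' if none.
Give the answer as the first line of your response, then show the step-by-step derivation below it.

5,0,4,1,2

step 1: dequeue 5; queue=[0,4]; order=5
step 2: dequeue 0; queue=[4,1,2,3,6]; order=5,0
step 3: dequeue 4; queue=[1,2,3,6]; order=5,0,4
step 4: dequeue 1; queue=[2,3,6]; order=5,0,4,1
step 5: dequeue 2; queue=[3,6]; order=5,0,4,1,2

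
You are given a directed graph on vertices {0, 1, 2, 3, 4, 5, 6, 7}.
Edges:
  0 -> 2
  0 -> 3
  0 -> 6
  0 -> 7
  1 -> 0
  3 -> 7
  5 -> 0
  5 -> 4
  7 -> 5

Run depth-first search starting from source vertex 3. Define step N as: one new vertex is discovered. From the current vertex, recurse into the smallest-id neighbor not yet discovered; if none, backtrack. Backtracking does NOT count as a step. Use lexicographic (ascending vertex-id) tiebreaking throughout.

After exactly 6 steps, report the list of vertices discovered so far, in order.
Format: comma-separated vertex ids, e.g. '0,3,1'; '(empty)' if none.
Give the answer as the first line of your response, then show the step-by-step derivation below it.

3,7,5,0,2,6

step 1: discover 3; path=3; order=3
step 2: discover 7; path=3>7; order=3,7
step 3: discover 5; path=3>7>5; order=3,7,5
step 4: discover 0; path=3>7>5>0; order=3,7,5,0
step 5: discover 2; path=3>7>5>0>2; order=3,7,5,0,2
step 6: discover 6; path=3>7>5>0>6; order=3,7,5,0,2,6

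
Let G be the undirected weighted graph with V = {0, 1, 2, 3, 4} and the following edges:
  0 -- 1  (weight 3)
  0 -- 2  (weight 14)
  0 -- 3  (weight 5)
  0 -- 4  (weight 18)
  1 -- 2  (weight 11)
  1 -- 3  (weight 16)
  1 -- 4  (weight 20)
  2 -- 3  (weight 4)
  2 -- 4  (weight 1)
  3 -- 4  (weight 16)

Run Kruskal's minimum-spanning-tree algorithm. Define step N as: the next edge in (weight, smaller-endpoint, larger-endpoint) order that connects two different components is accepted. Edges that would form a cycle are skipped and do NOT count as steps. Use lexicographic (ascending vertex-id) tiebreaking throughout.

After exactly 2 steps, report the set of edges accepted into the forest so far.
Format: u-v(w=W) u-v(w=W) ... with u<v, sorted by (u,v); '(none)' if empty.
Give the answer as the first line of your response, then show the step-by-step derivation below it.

0-1(w=3) 2-4(w=1)

step 1: add edge 2-4 (w=1); MST = {2-4(w=1)}
step 2: add edge 0-1 (w=3); MST = {0-1(w=3) 2-4(w=1)}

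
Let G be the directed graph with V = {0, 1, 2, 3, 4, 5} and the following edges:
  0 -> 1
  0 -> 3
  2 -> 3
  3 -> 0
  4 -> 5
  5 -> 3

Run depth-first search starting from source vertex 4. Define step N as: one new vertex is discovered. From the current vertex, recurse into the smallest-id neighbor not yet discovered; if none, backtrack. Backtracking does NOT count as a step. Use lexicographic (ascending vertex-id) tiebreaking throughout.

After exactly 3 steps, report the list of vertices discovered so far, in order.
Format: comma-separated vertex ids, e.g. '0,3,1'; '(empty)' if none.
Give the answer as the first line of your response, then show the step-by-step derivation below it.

4,5,3

step 1: discover 4; path=4; order=4
step 2: discover 5; path=4>5; order=4,5
step 3: discover 3; path=4>5>3; order=4,5,3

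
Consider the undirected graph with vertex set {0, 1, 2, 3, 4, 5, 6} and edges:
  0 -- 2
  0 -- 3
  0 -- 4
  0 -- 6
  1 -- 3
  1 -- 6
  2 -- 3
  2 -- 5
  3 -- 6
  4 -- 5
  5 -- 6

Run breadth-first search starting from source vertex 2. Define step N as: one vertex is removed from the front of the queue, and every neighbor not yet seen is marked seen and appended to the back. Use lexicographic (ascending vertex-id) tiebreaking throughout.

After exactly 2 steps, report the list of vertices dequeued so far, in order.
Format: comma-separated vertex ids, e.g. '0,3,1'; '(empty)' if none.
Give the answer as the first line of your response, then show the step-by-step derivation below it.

2,0

step 1: dequeue 2; queue=[0,3,5]; order=2
step 2: dequeue 0; queue=[3,5,4,6]; order=2,0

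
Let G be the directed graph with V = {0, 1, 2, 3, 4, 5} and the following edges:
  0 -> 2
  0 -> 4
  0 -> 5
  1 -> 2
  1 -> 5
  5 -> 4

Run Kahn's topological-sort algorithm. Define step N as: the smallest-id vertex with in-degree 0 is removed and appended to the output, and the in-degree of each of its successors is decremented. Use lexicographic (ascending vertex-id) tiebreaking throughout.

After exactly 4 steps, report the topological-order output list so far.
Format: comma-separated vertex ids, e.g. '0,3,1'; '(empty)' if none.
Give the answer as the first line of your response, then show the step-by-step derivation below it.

0,1,2,3

step 1: output 0; order=[0]; indeg=(0,0,1,0,1,1)
step 2: output 1; order=[0,1]; indeg=(0,0,0,0,1,0)
step 3: output 2; order=[0,1,2]; indeg=(0,0,0,0,1,0)
step 4: output 3; order=[0,1,2,3]; indeg=(0,0,0,0,1,0)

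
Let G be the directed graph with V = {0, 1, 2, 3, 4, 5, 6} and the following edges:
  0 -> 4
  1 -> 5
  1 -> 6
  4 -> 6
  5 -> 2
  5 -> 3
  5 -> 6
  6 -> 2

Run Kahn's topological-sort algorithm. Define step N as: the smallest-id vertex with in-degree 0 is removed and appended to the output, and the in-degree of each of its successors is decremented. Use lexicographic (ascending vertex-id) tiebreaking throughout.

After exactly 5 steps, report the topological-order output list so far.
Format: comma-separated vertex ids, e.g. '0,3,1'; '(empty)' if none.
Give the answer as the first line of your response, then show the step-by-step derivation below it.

0,1,4,5,3

step 1: output 0; order=[0]; indeg=(0,0,2,1,0,1,3)
step 2: output 1; order=[0,1]; indeg=(0,0,2,1,0,0,2)
step 3: output 4; order=[0,1,4]; indeg=(0,0,2,1,0,0,1)
step 4: output 5; order=[0,1,4,5]; indeg=(0,0,1,0,0,0,0)
step 5: output 3; order=[0,1,4,5,3]; indeg=(0,0,1,0,0,0,0)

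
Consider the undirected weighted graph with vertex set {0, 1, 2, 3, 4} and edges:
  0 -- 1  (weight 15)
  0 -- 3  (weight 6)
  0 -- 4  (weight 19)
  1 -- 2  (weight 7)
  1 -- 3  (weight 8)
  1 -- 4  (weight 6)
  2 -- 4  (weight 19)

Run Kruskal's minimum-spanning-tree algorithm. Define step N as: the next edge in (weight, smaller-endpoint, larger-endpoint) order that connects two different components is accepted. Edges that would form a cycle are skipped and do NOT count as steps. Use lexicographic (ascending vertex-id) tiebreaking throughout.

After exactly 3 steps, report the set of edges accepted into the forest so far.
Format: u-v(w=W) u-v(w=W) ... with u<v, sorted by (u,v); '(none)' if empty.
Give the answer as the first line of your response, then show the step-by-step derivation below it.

0-3(w=6) 1-2(w=7) 1-4(w=6)

step 1: add edge 0-3 (w=6); MST = {0-3(w=6)}
step 2: add edge 1-4 (w=6); MST = {0-3(w=6) 1-4(w=6)}
step 3: add edge 1-2 (w=7); MST = {0-3(w=6) 1-2(w=7) 1-4(w=6)}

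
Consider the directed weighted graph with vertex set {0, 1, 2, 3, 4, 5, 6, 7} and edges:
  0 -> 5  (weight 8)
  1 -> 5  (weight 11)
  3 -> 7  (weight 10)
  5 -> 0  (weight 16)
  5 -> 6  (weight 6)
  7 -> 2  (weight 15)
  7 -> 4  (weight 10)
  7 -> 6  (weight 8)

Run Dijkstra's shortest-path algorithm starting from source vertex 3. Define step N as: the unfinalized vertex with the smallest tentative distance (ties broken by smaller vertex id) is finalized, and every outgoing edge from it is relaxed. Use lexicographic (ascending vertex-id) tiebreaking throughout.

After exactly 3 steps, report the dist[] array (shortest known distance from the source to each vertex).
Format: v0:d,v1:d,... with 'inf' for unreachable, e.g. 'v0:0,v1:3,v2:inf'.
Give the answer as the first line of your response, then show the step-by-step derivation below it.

v0:inf,v1:inf,v2:25,v3:0,v4:20,v5:inf,v6:18,v7:10

step 1: dist = v0:inf,v1:inf,v2:inf,v3:0,v4:inf,v5:inf,v6:inf,v7:10
step 2: dist = v0:inf,v1:inf,v2:25,v3:0,v4:20,v5:inf,v6:18,v7:10
step 3: dist = v0:inf,v1:inf,v2:25,v3:0,v4:20,v5:inf,v6:18,v7:10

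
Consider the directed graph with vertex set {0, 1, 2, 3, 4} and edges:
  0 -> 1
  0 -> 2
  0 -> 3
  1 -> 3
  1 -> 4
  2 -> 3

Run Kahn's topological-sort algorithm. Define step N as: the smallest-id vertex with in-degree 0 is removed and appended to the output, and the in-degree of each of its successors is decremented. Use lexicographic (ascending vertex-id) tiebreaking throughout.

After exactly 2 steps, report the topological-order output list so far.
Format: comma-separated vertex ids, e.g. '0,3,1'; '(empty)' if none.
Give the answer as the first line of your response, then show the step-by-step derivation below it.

0,1

step 1: output 0; order=[0]; indeg=(0,0,0,2,1)
step 2: output 1; order=[0,1]; indeg=(0,0,0,1,0)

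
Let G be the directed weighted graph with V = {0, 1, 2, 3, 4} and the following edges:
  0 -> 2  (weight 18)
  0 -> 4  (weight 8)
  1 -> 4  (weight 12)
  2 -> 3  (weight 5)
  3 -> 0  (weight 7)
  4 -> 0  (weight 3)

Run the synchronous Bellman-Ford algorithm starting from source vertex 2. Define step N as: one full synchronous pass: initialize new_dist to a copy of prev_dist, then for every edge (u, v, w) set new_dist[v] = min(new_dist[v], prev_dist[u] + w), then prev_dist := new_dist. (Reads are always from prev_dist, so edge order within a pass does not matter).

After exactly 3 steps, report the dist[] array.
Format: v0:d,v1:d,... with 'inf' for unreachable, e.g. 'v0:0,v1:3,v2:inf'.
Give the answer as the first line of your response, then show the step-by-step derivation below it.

v0:12,v1:inf,v2:0,v3:5,v4:20

step 1: dist = v0:inf,v1:inf,v2:0,v3:5,v4:inf
step 2: dist = v0:12,v1:inf,v2:0,v3:5,v4:inf
step 3: dist = v0:12,v1:inf,v2:0,v3:5,v4:20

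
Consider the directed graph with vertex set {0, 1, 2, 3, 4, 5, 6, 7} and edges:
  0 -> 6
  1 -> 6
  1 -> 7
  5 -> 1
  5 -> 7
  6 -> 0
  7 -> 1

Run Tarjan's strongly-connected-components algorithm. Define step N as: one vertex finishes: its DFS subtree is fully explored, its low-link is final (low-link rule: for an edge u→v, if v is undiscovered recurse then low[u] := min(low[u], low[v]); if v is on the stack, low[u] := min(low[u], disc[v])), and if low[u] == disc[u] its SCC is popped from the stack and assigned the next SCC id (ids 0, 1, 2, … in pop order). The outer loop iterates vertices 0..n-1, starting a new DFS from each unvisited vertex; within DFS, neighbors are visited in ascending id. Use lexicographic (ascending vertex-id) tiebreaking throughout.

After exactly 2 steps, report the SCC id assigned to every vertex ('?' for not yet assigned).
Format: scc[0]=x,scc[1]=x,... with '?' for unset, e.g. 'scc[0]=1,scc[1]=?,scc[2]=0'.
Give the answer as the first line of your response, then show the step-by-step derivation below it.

scc[0]=0,scc[1]=?,scc[2]=?,scc[3]=?,scc[4]=?,scc[5]=?,scc[6]=0,scc[7]=?

step 1: low=(low[0]=0,low[1]=?,low[2]=?,low[3]=?,low[4]=?,low[5]=?,low[6]=0,low[7]=?); scc=(scc[0]=?,scc[1]=?,scc[2]=?,scc[3]=?,scc[4]=?,scc[5]=?,scc[6]=?,scc[7]=?)
step 2: low=(low[0]=0,low[1]=?,low[2]=?,low[3]=?,low[4]=?,low[5]=?,low[6]=0,low[7]=?); scc=(scc[0]=0,scc[1]=?,scc[2]=?,scc[3]=?,scc[4]=?,scc[5]=?,scc[6]=0,scc[7]=?)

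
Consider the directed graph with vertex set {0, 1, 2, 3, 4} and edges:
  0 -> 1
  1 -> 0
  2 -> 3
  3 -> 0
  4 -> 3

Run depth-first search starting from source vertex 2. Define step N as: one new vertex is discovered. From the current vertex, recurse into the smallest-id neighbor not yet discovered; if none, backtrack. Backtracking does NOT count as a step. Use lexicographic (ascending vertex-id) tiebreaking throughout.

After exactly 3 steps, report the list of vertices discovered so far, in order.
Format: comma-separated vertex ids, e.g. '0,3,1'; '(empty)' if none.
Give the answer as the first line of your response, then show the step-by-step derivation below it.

2,3,0

step 1: discover 2; path=2; order=2
step 2: discover 3; path=2>3; order=2,3
step 3: discover 0; path=2>3>0; order=2,3,0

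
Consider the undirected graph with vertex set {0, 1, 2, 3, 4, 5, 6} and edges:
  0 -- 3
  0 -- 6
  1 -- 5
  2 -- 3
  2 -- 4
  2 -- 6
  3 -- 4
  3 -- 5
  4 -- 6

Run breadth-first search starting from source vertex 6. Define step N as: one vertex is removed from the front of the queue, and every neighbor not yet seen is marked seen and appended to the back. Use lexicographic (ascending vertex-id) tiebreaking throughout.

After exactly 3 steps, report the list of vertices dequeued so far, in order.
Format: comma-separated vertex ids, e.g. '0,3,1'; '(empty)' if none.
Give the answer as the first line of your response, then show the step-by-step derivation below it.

6,0,2

step 1: dequeue 6; queue=[0,2,4]; order=6
step 2: dequeue 0; queue=[2,4,3]; order=6,0
step 3: dequeue 2; queue=[4,3]; order=6,0,2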